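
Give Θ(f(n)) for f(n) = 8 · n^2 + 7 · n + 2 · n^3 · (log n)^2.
f(n) ∈ Θ(n^3 · (log n)^2)

Compare the terms by growth order. For large n, n^a · (log n)^b dominates n^a' · (log n)^b' iff a > a', or (a = a' and b > b'). Ranking the 3 terms shows the dominant one is 2 · n^3 · (log n)^2. Hence f(n) ∈ Θ(n^3 · (log n)^2).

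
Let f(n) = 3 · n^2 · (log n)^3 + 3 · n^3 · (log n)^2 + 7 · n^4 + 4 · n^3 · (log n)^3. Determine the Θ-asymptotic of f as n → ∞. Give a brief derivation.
f(n) ∈ Θ(n^4)

Compare the terms by growth order. For large n, n^a · (log n)^b dominates n^a' · (log n)^b' iff a > a', or (a = a' and b > b'). Ranking the 4 terms shows the dominant one is 7 · n^4. Hence f(n) ∈ Θ(n^4).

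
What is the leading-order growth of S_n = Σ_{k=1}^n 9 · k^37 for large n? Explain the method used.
S_n ~ 9 · n^38 / 38

By integral comparison (Euler-Maclaurin), Σ_{k=1}^n 9 · k^37 = 9 · ∫_0^n x^37 dx + O(n^37) = 9 · n^38/38 + O(n^37). (Equivalently, Faulhaber's formula gives the same leading term.)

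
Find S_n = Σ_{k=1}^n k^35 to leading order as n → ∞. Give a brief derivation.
S_n ~ n^36 / 36

By integral comparison (Euler-Maclaurin), Σ_{k=1}^n k^35 = ∫_0^n x^35 dx + O(n^35) = n^36/36 + O(n^35). (Equivalently, Faulhaber's formula gives the same leading term.)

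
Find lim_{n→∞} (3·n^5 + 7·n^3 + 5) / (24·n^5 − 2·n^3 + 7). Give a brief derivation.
lim = 3/24 = 1/8

For large n the leading n^5 terms dominate both numerator and denominator. Dividing top and bottom by n^5, every other term tends to 0, leaving 3/24 = 1/8.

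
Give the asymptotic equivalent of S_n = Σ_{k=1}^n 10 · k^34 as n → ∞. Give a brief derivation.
S_n ~ 2 · n^35 / 7

By integral comparison (Euler-Maclaurin), Σ_{k=1}^n 10 · k^34 = 10 · ∫_0^n x^34 dx + O(n^34) = 10 · n^35/35 = 2 · n^35 / 7 + O(n^34). (Equivalently, Faulhaber's formula gives the same leading term.)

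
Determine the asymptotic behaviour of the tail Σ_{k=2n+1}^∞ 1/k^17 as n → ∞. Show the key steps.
Σ_{k>2n} 1/k^17 ~ 1/(16 · (2n)^16)

Compare to the integral: ∫_{2n}^∞ x^(−17) dx = [−x^(−16)/16]_{2n}^∞ = 1/((17−1)·(2n)^16). Euler-Maclaurin then gives
  Σ_{k>2n} 1/k^17 = ∫_{2n}^∞ dx/x^17 − 1/(2·(2n)^17) + O(1/(2n)^18).
(Equivalently this is ζ(17) − Σ_{k≤2n} 1/k^17.)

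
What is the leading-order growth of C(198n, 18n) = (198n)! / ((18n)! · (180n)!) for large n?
C(198n, 18n) ~ (285311670611/10000000000)^(18n) · sqrt(11/(20π·18n))

Write N = 18n. Apply Stirling to each factorial:
  (11N)! ~ sqrt(2π·11N) · (11N/e)^(11N),
  N! ~ sqrt(2π N) · (N/e)^N,
  (10N)! ~ sqrt(2π·10N) · (10N/e)^(10N).
The exponential factors combine to (11N)^(11N) / (N^N · (10N)^(10N)) = 11^(11N)/10^(10N) = (11^11/10^10)^N = (285311670611/10000000000)^N.
The square-root prefactors combine to sqrt(2π·11N) / (sqrt(2π N)·sqrt(2π·10N)) = sqrt(11 / (2π·10·N)) = sqrt(11/(20π·18n)).
Substituting N = 18n: C(198n, 18n) ~ (285311670611/10000000000)^(18n) · sqrt(11/(20π·18n)).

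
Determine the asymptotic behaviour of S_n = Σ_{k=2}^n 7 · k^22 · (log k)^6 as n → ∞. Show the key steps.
S_n ~ 7 · n^23 · (log n)^6 / 23

By integral comparison, S_n = ∫_1^n 7 · x^22 · (log x)^6 dx + O(n^22 · (log n)^6). For the integral, the leading term of ∫_1^n x^22 (log x)^6 dx is n^23/23 · (log n)^6 (by repeated integration by parts; each step lowers the log-exponent and produces a relatively O(1/log n) correction). Hence S_n ~ 7 · n^23 · (log n)^6 / 23.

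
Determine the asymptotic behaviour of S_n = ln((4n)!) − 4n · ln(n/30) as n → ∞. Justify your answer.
S_n ~ 4n · (ln 120 − 1) + O(ln n)

Stirling: ln((4n)!) = 4n ln(4n) − 4n + O(ln n).
  S_n = 4n ln(4n) − 4n − 4n ln(n/30) + O(ln n)
      = 4n ln(4n) − 4n ln n + 4n ln 30 − 4n + O(ln n)
      = 4n ln 4 + 4n ln 30 − 4n + O(ln n)
      = 4n (ln 120 − 1) + O(ln n).
Numerically ln(120) − 1 ≈ 3.7875.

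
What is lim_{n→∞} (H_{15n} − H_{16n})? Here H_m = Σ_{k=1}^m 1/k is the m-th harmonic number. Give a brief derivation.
lim = ln(15/16)

Euler-Maclaurin gives H_m = ln m + γ + 1/(2m) + O(1/m^2). The γ and O(1/m) terms cancel in the difference:
  H_{15n} − H_{16n} = ln(15n) − ln(16n) + O(1/n) = ln(15/16) + O(1/n).
Hence the limit is ln(15/16).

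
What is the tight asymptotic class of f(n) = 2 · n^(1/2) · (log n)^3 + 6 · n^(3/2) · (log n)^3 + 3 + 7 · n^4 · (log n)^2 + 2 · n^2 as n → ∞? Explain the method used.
f(n) ∈ Θ(n^4 · (log n)^2)

Compare the terms by growth order. For large n, n^a · (log n)^b dominates n^a' · (log n)^b' iff a > a', or (a = a' and b > b'). Ranking the 5 terms shows the dominant one is 7 · n^4 · (log n)^2. Hence f(n) ∈ Θ(n^4 · (log n)^2).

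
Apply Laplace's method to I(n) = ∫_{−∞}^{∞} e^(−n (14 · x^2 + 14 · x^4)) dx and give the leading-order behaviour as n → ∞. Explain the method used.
I(n) ~ sqrt(π/(14n))

φ(x) = 14 · x^2 + 14 · x^4 has its unique global minimum at x* = 0 (since φ'(x) = 28x + 56x^3 = 0 only at x = 0 for real x with both coefficients positive, and φ → ∞ as |x| → ∞). At x* = 0, φ(0) = 0 and φ''(0) = 28. Laplace's method then gives
  I(n) ~ sqrt(2π / (n · φ''(0))) · e^(−n φ(0)) = sqrt(2π / (28n)) = sqrt(π/(14n)).
The 14 · x^4 term contributes only at subleading order (an O(1/n) relative correction).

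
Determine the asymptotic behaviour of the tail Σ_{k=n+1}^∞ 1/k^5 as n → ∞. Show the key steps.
Σ_{k>n} 1/k^5 ~ 1/(4 · n^4)

Compare to the integral: ∫_{n}^∞ x^(−5) dx = [−x^(−4)/4]_{n}^∞ = 1/((5−1)·n^4). Euler-Maclaurin then gives
  Σ_{k>n} 1/k^5 = ∫_{n}^∞ dx/x^5 − 1/(2·n^5) + O(1/n^6).
(Equivalently this is ζ(5) − Σ_{k≤n} 1/k^5.)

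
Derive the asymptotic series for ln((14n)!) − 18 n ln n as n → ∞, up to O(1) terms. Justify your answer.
ln((14n)!) − 18 n ln n = −4 n ln n + 14(ln 14 − 1) n + (1/2) ln(2π·14n) + O(1/n)

Stirling: ln((14n)!) = 14n ln(14n) − 14n + (1/2) ln(2π·14n) + O(1/n).
Expand 14n ln(14n) = 14n (ln n + ln 14) = 14n ln n + 14n ln 14.
Subtract 18n ln n: leading term is (14 − 18) n ln n = −4 n ln n. The next term is 14n ln 14 − 14n = 14(ln 14 − 1) n. Then the (1/2) ln(2π·14n) correction.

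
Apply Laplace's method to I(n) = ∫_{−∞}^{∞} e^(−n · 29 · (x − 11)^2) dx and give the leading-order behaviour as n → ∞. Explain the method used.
I(n) = sqrt(π/(29n))

Here φ(x) = 29 · (x − 11)^2 has its unique minimum at x* = 11 with φ(x*) = 0 and φ''(x*) = 58. Laplace's method gives
  I(n) ~ e^(−n φ(x*)) · sqrt(2π / (n · φ''(x*))) = sqrt(2π / (58n)) = sqrt(π/(29n)).
This is exact: substituting u = (x − 11)·sqrt(29n) gives I(n) = (1/sqrt(29n)) ∫_{−∞}^{∞} e^(−u^2) du = sqrt(π/(29n)).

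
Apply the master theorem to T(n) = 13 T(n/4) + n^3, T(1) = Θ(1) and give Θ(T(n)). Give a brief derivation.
T(n) = Θ(n^3)

log_4 13 ≈ 1.850. f(n) = n^3 dominates n^(log_4 13) since 3 > 1.850, and the regularity condition a·f(n/b) = 13·(n/4)^3 = (13/64)·n^3 ≤ c·f(n) holds with c = 13/64 ≈ 0.203 < 1. So this is Case 3: T(n) = Θ(f(n)) = Θ(n^3).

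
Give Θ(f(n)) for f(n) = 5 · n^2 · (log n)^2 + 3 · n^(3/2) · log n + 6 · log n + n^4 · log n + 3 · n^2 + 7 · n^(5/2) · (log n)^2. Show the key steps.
f(n) ∈ Θ(n^4 · log n)

Compare the terms by growth order. For large n, n^a · (log n)^b dominates n^a' · (log n)^b' iff a > a', or (a = a' and b > b'). Ranking the 6 terms shows the dominant one is n^4 · log n. Hence f(n) ∈ Θ(n^4 · log n).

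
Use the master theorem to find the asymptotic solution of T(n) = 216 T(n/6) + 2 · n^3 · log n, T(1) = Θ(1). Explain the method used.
T(n) = Θ(n^3 · (log n)^2)

Here log_6 216 = 3 and f(n) = 2 · n^3 · log n = Θ(n^(log_6 216) · (log n)^1). This is the extended Case 2 of the master theorem (f matches the critical exponent up to log factors), giving T(n) = Θ(n^(log_6 216) · (log n)^(1+1)) = Θ(n^3 · (log n)^2).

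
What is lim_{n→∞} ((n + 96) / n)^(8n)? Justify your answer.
lim = e^768

Rewrite as (1 + 96/n)^(8n). By the standard limit (1 + x/n)^n → e^x, we have (1 + 96/n)^n → e^96, and raising to the 8th power gives e^768.
More precisely, ln[(1 + 96/n)^(8n)] = 8n · ln(1 + 96/n) = 8n · (96/n + O(1/n^2)) = 768 + O(1/n) → 768.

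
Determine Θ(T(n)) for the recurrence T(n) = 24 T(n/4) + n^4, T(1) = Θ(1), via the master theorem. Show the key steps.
T(n) = Θ(n^4)

log_4 24 ≈ 2.292. f(n) = n^4 dominates n^(log_4 24) since 4 > 2.292, and the regularity condition a·f(n/b) = 24·(n/4)^4 = (24/256)·n^4 ≤ c·f(n) holds with c = 24/256 ≈ 0.0938 < 1. So this is Case 3: T(n) = Θ(f(n)) = Θ(n^4).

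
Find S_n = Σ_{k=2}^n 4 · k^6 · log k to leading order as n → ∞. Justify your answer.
S_n ~ 4 · n^7 log n / 7 − 4 · n^7 / 49

By integral comparison, S_n = ∫_1^n 4 · x^6 · log x dx + O(n^6 · log n). For the integral, ∫ x^6 log x dx = n^7 log n / 7 − n^7/49 (integration by parts). Hence S_n ~ 4 · n^7 log n / 7 − 4 · n^7 / 49.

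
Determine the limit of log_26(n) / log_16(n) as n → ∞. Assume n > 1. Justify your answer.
lim = ln(16) / ln(26) = log_26(16)

Change of base: log_26(n) = ln n / ln 26 and log_16(n) = ln n / ln 16. The ratio is (ln n / ln 26) · (ln 16 / ln n) = ln 16 / ln 26, a constant independent of n. So the limit is ln 16 / ln 26 = log_26(16).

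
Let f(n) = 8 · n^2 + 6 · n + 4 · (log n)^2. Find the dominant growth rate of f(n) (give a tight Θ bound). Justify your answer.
f(n) ∈ Θ(n^2)

Compare the terms by growth order. For large n, n^a · (log n)^b dominates n^a' · (log n)^b' iff a > a', or (a = a' and b > b'). Ranking the 3 terms shows the dominant one is 8 · n^2. Hence f(n) ∈ Θ(n^2).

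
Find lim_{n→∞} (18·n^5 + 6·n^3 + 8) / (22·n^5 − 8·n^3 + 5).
lim = 18/22 = 9/11

For large n the leading n^5 terms dominate both numerator and denominator. Dividing top and bottom by n^5, every other term tends to 0, leaving 18/22 = 9/11.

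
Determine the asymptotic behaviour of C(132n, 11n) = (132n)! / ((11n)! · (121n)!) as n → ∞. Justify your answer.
C(132n, 11n) ~ (8916100448256/285311670611)^(11n) · sqrt(6/(11π·11n))

Write N = 11n. Apply Stirling to each factorial:
  (12N)! ~ sqrt(2π·12N) · (12N/e)^(12N),
  N! ~ sqrt(2π N) · (N/e)^N,
  (11N)! ~ sqrt(2π·11N) · (11N/e)^(11N).
The exponential factors combine to (12N)^(12N) / (N^N · (11N)^(11N)) = 12^(12N)/11^(11N) = (12^12/11^11)^N = (8916100448256/285311670611)^N.
The square-root prefactors combine to sqrt(2π·12N) / (sqrt(2π N)·sqrt(2π·11N)) = sqrt(12 / (2π·11·N)) = sqrt(6/(11π·11n)).
Substituting N = 11n: C(132n, 11n) ~ (8916100448256/285311670611)^(11n) · sqrt(6/(11π·11n)).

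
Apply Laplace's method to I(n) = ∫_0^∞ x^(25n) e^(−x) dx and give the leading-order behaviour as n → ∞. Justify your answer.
I(n) ~ sqrt(2π·25n) · (25n/e)^(25n)

Write the integrand as exp(25n ln x − x) and set f(x) = 25n ln x − x. Then f'(x) = 25n/x − 1 = 0 at x* = 25n, and f''(x*) = −25n/x*^2 = −1/(25n). Laplace's method (interior maximum) gives
  I(n) ~ e^(f(x*)) · sqrt(2π / |f''(x*)|)
        = exp(25n ln(25n) − 25n) · sqrt(2π · 25n)
        = (25n)^(25n) e^(−25n) · sqrt(2π·25n)
        = sqrt(2π·25n) · (25n/e)^(25n).
This matches Γ(25n+1) with Stirling applied to Γ.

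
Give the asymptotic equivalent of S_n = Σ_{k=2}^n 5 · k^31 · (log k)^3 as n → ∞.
S_n ~ 5 · n^32 · (log n)^3 / 32

By integral comparison, S_n = ∫_1^n 5 · x^31 · (log x)^3 dx + O(n^31 · (log n)^3). For the integral, the leading term of ∫_1^n x^31 (log x)^3 dx is n^32/32 · (log n)^3 (by repeated integration by parts; each step lowers the log-exponent and produces a relatively O(1/log n) correction). Hence S_n ~ 5 · n^32 · (log n)^3 / 32.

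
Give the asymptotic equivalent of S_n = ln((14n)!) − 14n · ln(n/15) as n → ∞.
S_n ~ 14n · (ln 210 − 1) + O(ln n)

Stirling: ln((14n)!) = 14n ln(14n) − 14n + O(ln n).
  S_n = 14n ln(14n) − 14n − 14n ln(n/15) + O(ln n)
      = 14n ln(14n) − 14n ln n + 14n ln 15 − 14n + O(ln n)
      = 14n ln 14 + 14n ln 15 − 14n + O(ln n)
      = 14n (ln 210 − 1) + O(ln n).
Numerically ln(210) − 1 ≈ 4.3471.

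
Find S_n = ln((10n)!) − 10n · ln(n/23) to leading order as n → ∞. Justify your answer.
S_n ~ 10n · (ln 230 − 1) + O(ln n)

Stirling: ln((10n)!) = 10n ln(10n) − 10n + O(ln n).
  S_n = 10n ln(10n) − 10n − 10n ln(n/23) + O(ln n)
      = 10n ln(10n) − 10n ln n + 10n ln 23 − 10n + O(ln n)
      = 10n ln 10 + 10n ln 23 − 10n + O(ln n)
      = 10n (ln 230 − 1) + O(ln n).
Numerically ln(230) − 1 ≈ 4.4381.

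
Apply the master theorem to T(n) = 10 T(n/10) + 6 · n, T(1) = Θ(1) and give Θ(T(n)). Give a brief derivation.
T(n) = Θ(n log n)

log_10 10 = 1, and f(n) = 6 · n = Θ(n^(log_10 10)). This is Case 2 of the master theorem: T(n) = Θ(f(n) · log n) = Θ(n log n).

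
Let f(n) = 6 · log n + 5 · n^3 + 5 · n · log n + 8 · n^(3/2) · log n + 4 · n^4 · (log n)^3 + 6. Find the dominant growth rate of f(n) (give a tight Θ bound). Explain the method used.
f(n) ∈ Θ(n^4 · (log n)^3)

Compare the terms by growth order. For large n, n^a · (log n)^b dominates n^a' · (log n)^b' iff a > a', or (a = a' and b > b'). Ranking the 6 terms shows the dominant one is 4 · n^4 · (log n)^3. Hence f(n) ∈ Θ(n^4 · (log n)^3).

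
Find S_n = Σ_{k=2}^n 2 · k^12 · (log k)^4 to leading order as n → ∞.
S_n ~ 2 · n^13 · (log n)^4 / 13

By integral comparison, S_n = ∫_1^n 2 · x^12 · (log x)^4 dx + O(n^12 · (log n)^4). For the integral, the leading term of ∫_1^n x^12 (log x)^4 dx is n^13/13 · (log n)^4 (by repeated integration by parts; each step lowers the log-exponent and produces a relatively O(1/log n) correction). Hence S_n ~ 2 · n^13 · (log n)^4 / 13.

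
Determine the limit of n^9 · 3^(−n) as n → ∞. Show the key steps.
lim = 0

Exponentials with base > 1 dominate every fixed polynomial: for any fixed c, n^c / 3^n → 0 as n → ∞ (e.g. by the ratio test, or by writing 3^n = e^(n ln 3) and noting e^(n ln 3) / n^c → ∞). Hence n^9 · 3^(−n) = n^9 / 3^n → 0.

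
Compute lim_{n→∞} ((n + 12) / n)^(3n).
lim = e^36

Rewrite as (1 + 12/n)^(3n). By the standard limit (1 + x/n)^n → e^x, we have (1 + 12/n)^n → e^12, and raising to the 3rd power gives e^36.
More precisely, ln[(1 + 12/n)^(3n)] = 3n · ln(1 + 12/n) = 3n · (12/n + O(1/n^2)) = 36 + O(1/n) → 36.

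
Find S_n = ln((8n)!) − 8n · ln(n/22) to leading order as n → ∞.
S_n ~ 8n · (ln 176 − 1) + O(ln n)

Stirling: ln((8n)!) = 8n ln(8n) − 8n + O(ln n).
  S_n = 8n ln(8n) − 8n − 8n ln(n/22) + O(ln n)
      = 8n ln(8n) − 8n ln n + 8n ln 22 − 8n + O(ln n)
      = 8n ln 8 + 8n ln 22 − 8n + O(ln n)
      = 8n (ln 176 − 1) + O(ln n).
Numerically ln(176) − 1 ≈ 4.1705.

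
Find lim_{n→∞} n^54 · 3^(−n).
lim = 0

Exponentials with base > 1 dominate every fixed polynomial: for any fixed c, n^c / 3^n → 0 as n → ∞ (e.g. by the ratio test, or by writing 3^n = e^(n ln 3) and noting e^(n ln 3) / n^c → ∞). Hence n^54 · 3^(−n) = n^54 / 3^n → 0.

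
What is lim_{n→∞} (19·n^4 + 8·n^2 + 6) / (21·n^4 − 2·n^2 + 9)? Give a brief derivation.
lim = 19/21

For large n the leading n^4 terms dominate both numerator and denominator. Dividing top and bottom by n^4, every other term tends to 0, leaving 19/21.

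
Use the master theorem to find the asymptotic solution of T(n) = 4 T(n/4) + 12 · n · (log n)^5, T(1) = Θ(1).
T(n) = Θ(n · (log n)^6)

Here log_4 4 = 1 and f(n) = 12 · n · (log n)^5 = Θ(n^(log_4 4) · (log n)^5). This is the extended Case 2 of the master theorem (f matches the critical exponent up to log factors), giving T(n) = Θ(n^(log_4 4) · (log n)^(5+1)) = Θ(n · (log n)^6).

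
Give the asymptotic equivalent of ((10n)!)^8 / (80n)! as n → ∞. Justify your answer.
((10n)!)^8/(80n)! ~ ((2π·10n)^(7/2) / sqrt(8)) · 8^(−8·10n)  →  0

Write N = 10n. Stirling: N! ~ sqrt(2π N)(N/e)^N and (8N)! ~ sqrt(2π·8N)·(8N/e)^(8N).
  (N!)^8/(8N)! ~ (2π N)^(8/2) (N/e)^(8N) / [sqrt(2π·8N) (8N/e)^(8N)]
     = (2π N)^(8/2) / sqrt(2π·8N) · (N/(8N))^(8N)
     = (2π N)^((8−1)/2) / sqrt(8) · 8^(−8N).
Since 8^8 > 1, the factor 8^(−8N) decays exponentially, so the ratio → 0. Substituting N = 10n gives the stated form.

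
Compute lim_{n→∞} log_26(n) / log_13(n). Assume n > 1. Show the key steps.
lim = ln(13) / ln(26) = log_26(13)

Change of base: log_26(n) = ln n / ln 26 and log_13(n) = ln n / ln 13. The ratio is (ln n / ln 26) · (ln 13 / ln n) = ln 13 / ln 26, a constant independent of n. So the limit is ln 13 / ln 26 = log_26(13).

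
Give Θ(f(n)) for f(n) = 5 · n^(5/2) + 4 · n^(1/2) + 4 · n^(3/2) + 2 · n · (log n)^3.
f(n) ∈ Θ(n^(5/2))

Compare the terms by growth order. For large n, n^a · (log n)^b dominates n^a' · (log n)^b' iff a > a', or (a = a' and b > b'). Ranking the 4 terms shows the dominant one is 5 · n^(5/2). Hence f(n) ∈ Θ(n^(5/2)).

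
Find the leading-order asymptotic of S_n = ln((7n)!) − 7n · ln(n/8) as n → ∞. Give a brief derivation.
S_n ~ 7n · (ln 56 − 1) + O(ln n)

Stirling: ln((7n)!) = 7n ln(7n) − 7n + O(ln n).
  S_n = 7n ln(7n) − 7n − 7n ln(n/8) + O(ln n)
      = 7n ln(7n) − 7n ln n + 7n ln 8 − 7n + O(ln n)
      = 7n ln 7 + 7n ln 8 − 7n + O(ln n)
      = 7n (ln 56 − 1) + O(ln n).
Numerically ln(56) − 1 ≈ 3.0254.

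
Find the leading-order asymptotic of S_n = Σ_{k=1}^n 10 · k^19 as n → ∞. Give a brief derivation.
S_n ~ n^20 / 2

By integral comparison (Euler-Maclaurin), Σ_{k=1}^n 10 · k^19 = 10 · ∫_0^n x^19 dx + O(n^19) = 10 · n^20/20 = n^20 / 2 + O(n^19). (Equivalently, Faulhaber's formula gives the same leading term.)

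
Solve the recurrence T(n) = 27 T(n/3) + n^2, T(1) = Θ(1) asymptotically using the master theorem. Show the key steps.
T(n) = Θ(n^3)

Master theorem: compare f(n) = n^2 to n^(log_3 27) where log_3 27 = 3. Since 2 < log_3 27, we have f(n) = O(n^(log_3 27 − ε)) for some ε > 0 — Case 1. Hence T(n) = Θ(n^(log_3 27)) = Θ(n^3).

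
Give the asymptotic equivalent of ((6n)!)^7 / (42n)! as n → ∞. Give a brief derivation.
((6n)!)^7/(42n)! ~ ((2π·6n)^(6/2) / sqrt(7)) · 7^(−7·6n)  →  0

Write N = 6n. Stirling: N! ~ sqrt(2π N)(N/e)^N and (7N)! ~ sqrt(2π·7N)·(7N/e)^(7N).
  (N!)^7/(7N)! ~ (2π N)^(7/2) (N/e)^(7N) / [sqrt(2π·7N) (7N/e)^(7N)]
     = (2π N)^(7/2) / sqrt(2π·7N) · (N/(7N))^(7N)
     = (2π N)^((7−1)/2) / sqrt(7) · 7^(−7N).
Since 7^7 > 1, the factor 7^(−7N) decays exponentially, so the ratio → 0. Substituting N = 6n gives the stated form.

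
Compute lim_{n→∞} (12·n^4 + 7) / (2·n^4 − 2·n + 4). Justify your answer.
lim = 12/2 = 6

For large n the leading n^4 terms dominate both numerator and denominator. Dividing top and bottom by n^4, every other term tends to 0, leaving 12/2 = 6.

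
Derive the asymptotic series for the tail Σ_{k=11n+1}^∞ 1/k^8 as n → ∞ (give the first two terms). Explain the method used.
Σ_{k>11n} 1/k^8 = 1/(7 · (11n)^7) − 1/(2 · (11n)^8) + O(1/(11n)^9)

Compare to the integral: ∫_{11n}^∞ x^(−8) dx = [−x^(−7)/7]_{11n}^∞ = 1/((8−1)·(11n)^7). The Euler-Maclaurin correction adds −f(11n)/2 = −1/(2·(11n)^8). Euler-Maclaurin then gives
  Σ_{k>11n} 1/k^8 = ∫_{11n}^∞ dx/x^8 − 1/(2·(11n)^8) + O(1/(11n)^9).
(Equivalently this is ζ(8) − Σ_{k≤11n} 1/k^8.)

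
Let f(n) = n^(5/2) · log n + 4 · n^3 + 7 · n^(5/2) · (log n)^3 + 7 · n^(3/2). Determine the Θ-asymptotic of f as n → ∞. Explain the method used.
f(n) ∈ Θ(n^3)

Compare the terms by growth order. For large n, n^a · (log n)^b dominates n^a' · (log n)^b' iff a > a', or (a = a' and b > b'). Ranking the 4 terms shows the dominant one is 4 · n^3. Hence f(n) ∈ Θ(n^3).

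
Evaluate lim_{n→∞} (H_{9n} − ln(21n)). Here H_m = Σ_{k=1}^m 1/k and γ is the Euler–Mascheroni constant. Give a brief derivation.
lim = ln(3/7) + γ

By Euler-Maclaurin, H_m = ln m + γ + O(1/m). So
  H_{9n} − ln(21n) = ln(9n) + γ − ln(21n) + O(1/n)
                       = ln(9/21) + γ + O(1/n).
Hence the limit is ln(9/21) + γ (= ln(3/7)).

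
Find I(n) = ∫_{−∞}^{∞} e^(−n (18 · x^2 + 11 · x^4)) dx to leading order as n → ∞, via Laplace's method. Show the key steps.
I(n) ~ sqrt(π/(18n))

φ(x) = 18 · x^2 + 11 · x^4 has its unique global minimum at x* = 0 (since φ'(x) = 36x + 44x^3 = 0 only at x = 0 for real x with both coefficients positive, and φ → ∞ as |x| → ∞). At x* = 0, φ(0) = 0 and φ''(0) = 36. Laplace's method then gives
  I(n) ~ sqrt(2π / (n · φ''(0))) · e^(−n φ(0)) = sqrt(2π / (36n)) = sqrt(π/(18n)).
The 11 · x^4 term contributes only at subleading order (an O(1/n) relative correction).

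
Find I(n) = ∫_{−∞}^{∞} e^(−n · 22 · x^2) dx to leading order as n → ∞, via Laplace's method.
I(n) = sqrt(π/(22n))

Here φ(x) = 22 · x^2 has its unique minimum at x* = 0 with φ(x*) = 0 and φ''(x*) = 44. Laplace's method gives
  I(n) ~ e^(−n φ(x*)) · sqrt(2π / (n · φ''(x*))) = sqrt(2π / (44n)) = sqrt(π/(22n)).
This is exact: substituting u = (x − 0)·sqrt(22n) gives I(n) = (1/sqrt(22n)) ∫_{−∞}^{∞} e^(−u^2) du = sqrt(π/(22n)).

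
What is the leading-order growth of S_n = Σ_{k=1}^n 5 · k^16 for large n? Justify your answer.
S_n ~ 5 · n^17 / 17

By integral comparison (Euler-Maclaurin), Σ_{k=1}^n 5 · k^16 = 5 · ∫_0^n x^16 dx + O(n^16) = 5 · n^17/17 + O(n^16). (Equivalently, Faulhaber's formula gives the same leading term.)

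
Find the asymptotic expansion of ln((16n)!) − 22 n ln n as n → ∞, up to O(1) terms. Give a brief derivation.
ln((16n)!) − 22 n ln n = −6 n ln n + 16(ln 16 − 1) n + (1/2) ln(2π·16n) + O(1/n)

Stirling: ln((16n)!) = 16n ln(16n) − 16n + (1/2) ln(2π·16n) + O(1/n).
Expand 16n ln(16n) = 16n (ln n + ln 16) = 16n ln n + 16n ln 16.
Subtract 22n ln n: leading term is (16 − 22) n ln n = −6 n ln n. The next term is 16n ln 16 − 16n = 16(ln 16 − 1) n. Then the (1/2) ln(2π·16n) correction.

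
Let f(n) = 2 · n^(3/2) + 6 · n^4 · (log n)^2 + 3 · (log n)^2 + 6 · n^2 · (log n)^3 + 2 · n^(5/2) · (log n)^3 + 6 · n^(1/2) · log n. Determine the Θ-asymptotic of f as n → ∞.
f(n) ∈ Θ(n^4 · (log n)^2)

Compare the terms by growth order. For large n, n^a · (log n)^b dominates n^a' · (log n)^b' iff a > a', or (a = a' and b > b'). Ranking the 6 terms shows the dominant one is 6 · n^4 · (log n)^2. Hence f(n) ∈ Θ(n^4 · (log n)^2).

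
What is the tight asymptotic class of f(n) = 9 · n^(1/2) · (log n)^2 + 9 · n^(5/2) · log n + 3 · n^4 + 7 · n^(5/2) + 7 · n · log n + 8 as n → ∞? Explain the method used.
f(n) ∈ Θ(n^4)

Compare the terms by growth order. For large n, n^a · (log n)^b dominates n^a' · (log n)^b' iff a > a', or (a = a' and b > b'). Ranking the 6 terms shows the dominant one is 3 · n^4. Hence f(n) ∈ Θ(n^4).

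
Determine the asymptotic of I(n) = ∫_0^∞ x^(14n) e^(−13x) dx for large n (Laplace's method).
I(n) ~ (sqrt(2π·14n) / 13) · (14n/(13e))^(14n)

Write the integrand as exp(14n ln x − 13x) and set f(x) = 14n ln x − 13x. Then f'(x) = 14n/x − 13 = 0 at x* = 14n/13, and f''(x*) = −14n/x*^2 = −13^2/(14n). Laplace's method (interior maximum) gives
  I(n) ~ e^(f(x*)) · sqrt(2π / |f''(x*)|)
        = exp(14n ln(14n/13) − 14n) · sqrt(2π · 14n / 13^2)
        = (14n/13)^(14n) e^(−14n) · sqrt(2π·14n) / 13
        = (sqrt(2π·14n) / 13) · (14n/(13e))^(14n).
This matches Γ(14n+1)/13^(14n+1) with Stirling applied to Γ.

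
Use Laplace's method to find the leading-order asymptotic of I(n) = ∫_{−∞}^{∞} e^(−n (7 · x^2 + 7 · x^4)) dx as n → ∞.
I(n) ~ sqrt(π/(7n))

φ(x) = 7 · x^2 + 7 · x^4 has its unique global minimum at x* = 0 (since φ'(x) = 14x + 28x^3 = 0 only at x = 0 for real x with both coefficients positive, and φ → ∞ as |x| → ∞). At x* = 0, φ(0) = 0 and φ''(0) = 14. Laplace's method then gives
  I(n) ~ sqrt(2π / (n · φ''(0))) · e^(−n φ(0)) = sqrt(2π / (14n)) = sqrt(π/(7n)).
The 7 · x^4 term contributes only at subleading order (an O(1/n) relative correction).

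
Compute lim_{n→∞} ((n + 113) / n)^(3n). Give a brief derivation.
lim = e^339

Rewrite as (1 + 113/n)^(3n). By the standard limit (1 + x/n)^n → e^x, we have (1 + 113/n)^n → e^113, and raising to the 3rd power gives e^339.
More precisely, ln[(1 + 113/n)^(3n)] = 3n · ln(1 + 113/n) = 3n · (113/n + O(1/n^2)) = 339 + O(1/n) → 339.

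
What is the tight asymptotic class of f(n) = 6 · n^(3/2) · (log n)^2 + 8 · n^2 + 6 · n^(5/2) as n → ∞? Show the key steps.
f(n) ∈ Θ(n^(5/2))

Compare the terms by growth order. For large n, n^a · (log n)^b dominates n^a' · (log n)^b' iff a > a', or (a = a' and b > b'). Ranking the 3 terms shows the dominant one is 6 · n^(5/2). Hence f(n) ∈ Θ(n^(5/2)).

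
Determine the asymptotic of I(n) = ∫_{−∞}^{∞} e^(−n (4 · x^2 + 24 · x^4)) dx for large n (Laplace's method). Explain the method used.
I(n) ~ sqrt(π/(4n))

φ(x) = 4 · x^2 + 24 · x^4 has its unique global minimum at x* = 0 (since φ'(x) = 8x + 96x^3 = 0 only at x = 0 for real x with both coefficients positive, and φ → ∞ as |x| → ∞). At x* = 0, φ(0) = 0 and φ''(0) = 8. Laplace's method then gives
  I(n) ~ sqrt(2π / (n · φ''(0))) · e^(−n φ(0)) = sqrt(2π / (8n)) = sqrt(π/(4n)).
The 24 · x^4 term contributes only at subleading order (an O(1/n) relative correction).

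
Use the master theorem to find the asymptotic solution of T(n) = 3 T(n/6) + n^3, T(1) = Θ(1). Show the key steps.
T(n) = Θ(n^3)

log_6 3 ≈ 0.613. f(n) = n^3 dominates n^(log_6 3) since 3 > 0.613, and the regularity condition a·f(n/b) = 3·(n/6)^3 = (3/216)·n^3 ≤ c·f(n) holds with c = 3/216 ≈ 0.0139 < 1. So this is Case 3: T(n) = Θ(f(n)) = Θ(n^3).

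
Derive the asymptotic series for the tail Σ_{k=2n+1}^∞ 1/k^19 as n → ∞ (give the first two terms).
Σ_{k>2n} 1/k^19 = 1/(18 · (2n)^18) − 1/(2 · (2n)^19) + O(1/(2n)^20)

Compare to the integral: ∫_{2n}^∞ x^(−19) dx = [−x^(−18)/18]_{2n}^∞ = 1/((19−1)·(2n)^18). The Euler-Maclaurin correction adds −f(2n)/2 = −1/(2·(2n)^19). Euler-Maclaurin then gives
  Σ_{k>2n} 1/k^19 = ∫_{2n}^∞ dx/x^19 − 1/(2·(2n)^19) + O(1/(2n)^20).
(Equivalently this is ζ(19) − Σ_{k≤2n} 1/k^19.)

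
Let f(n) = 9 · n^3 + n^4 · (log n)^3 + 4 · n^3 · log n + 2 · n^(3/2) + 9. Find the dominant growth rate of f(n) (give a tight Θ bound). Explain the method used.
f(n) ∈ Θ(n^4 · (log n)^3)

Compare the terms by growth order. For large n, n^a · (log n)^b dominates n^a' · (log n)^b' iff a > a', or (a = a' and b > b'). Ranking the 5 terms shows the dominant one is n^4 · (log n)^3. Hence f(n) ∈ Θ(n^4 · (log n)^3).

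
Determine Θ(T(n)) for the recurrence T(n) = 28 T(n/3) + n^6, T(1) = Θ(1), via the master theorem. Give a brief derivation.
T(n) = Θ(n^6)

log_3 28 ≈ 3.033. f(n) = n^6 dominates n^(log_3 28) since 6 > 3.033, and the regularity condition a·f(n/b) = 28·(n/3)^6 = (28/729)·n^6 ≤ c·f(n) holds with c = 28/729 ≈ 0.0384 < 1. So this is Case 3: T(n) = Θ(f(n)) = Θ(n^6).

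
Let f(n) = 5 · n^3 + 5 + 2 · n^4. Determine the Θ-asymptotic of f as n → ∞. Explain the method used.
f(n) ∈ Θ(n^4)

Compare the terms by growth order. For large n, n^a · (log n)^b dominates n^a' · (log n)^b' iff a > a', or (a = a' and b > b'). Ranking the 3 terms shows the dominant one is 2 · n^4. Hence f(n) ∈ Θ(n^4).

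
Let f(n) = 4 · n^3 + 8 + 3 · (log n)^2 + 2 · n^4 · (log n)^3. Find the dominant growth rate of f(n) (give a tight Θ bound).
f(n) ∈ Θ(n^4 · (log n)^3)

Compare the terms by growth order. For large n, n^a · (log n)^b dominates n^a' · (log n)^b' iff a > a', or (a = a' and b > b'). Ranking the 4 terms shows the dominant one is 2 · n^4 · (log n)^3. Hence f(n) ∈ Θ(n^4 · (log n)^3).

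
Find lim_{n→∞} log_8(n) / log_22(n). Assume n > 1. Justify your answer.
lim = ln(22) / ln(8) = log_8(22)

Change of base: log_8(n) = ln n / ln 8 and log_22(n) = ln n / ln 22. The ratio is (ln n / ln 8) · (ln 22 / ln n) = ln 22 / ln 8, a constant independent of n. So the limit is ln 22 / ln 8 = log_8(22).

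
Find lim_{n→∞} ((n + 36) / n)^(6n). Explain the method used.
lim = e^216

Rewrite as (1 + 36/n)^(6n). By the standard limit (1 + x/n)^n → e^x, we have (1 + 36/n)^n → e^36, and raising to the 6th power gives e^216.
More precisely, ln[(1 + 36/n)^(6n)] = 6n · ln(1 + 36/n) = 6n · (36/n + O(1/n^2)) = 216 + O(1/n) → 216.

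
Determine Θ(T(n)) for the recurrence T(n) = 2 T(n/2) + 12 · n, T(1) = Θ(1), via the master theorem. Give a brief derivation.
T(n) = Θ(n log n)

log_2 2 = 1, and f(n) = 12 · n = Θ(n^(log_2 2)). This is Case 2 of the master theorem: T(n) = Θ(f(n) · log n) = Θ(n log n).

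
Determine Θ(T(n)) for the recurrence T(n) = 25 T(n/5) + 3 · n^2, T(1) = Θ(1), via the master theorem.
T(n) = Θ(n^2 log n)

log_5 25 = 2, and f(n) = 3 · n^2 = Θ(n^(log_5 25)). This is Case 2 of the master theorem: T(n) = Θ(f(n) · log n) = Θ(n^2 log n).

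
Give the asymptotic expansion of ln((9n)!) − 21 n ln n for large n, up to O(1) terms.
ln((9n)!) − 21 n ln n = −12 n ln n + 9(ln 9 − 1) n + (1/2) ln(2π·9n) + O(1/n)

Stirling: ln((9n)!) = 9n ln(9n) − 9n + (1/2) ln(2π·9n) + O(1/n).
Expand 9n ln(9n) = 9n (ln n + ln 9) = 9n ln n + 9n ln 9.
Subtract 21n ln n: leading term is (9 − 21) n ln n = −12 n ln n. The next term is 9n ln 9 − 9n = 9(ln 9 − 1) n. Then the (1/2) ln(2π·9n) correction.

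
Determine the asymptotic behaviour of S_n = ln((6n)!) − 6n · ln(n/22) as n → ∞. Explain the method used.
S_n ~ 6n · (ln 132 − 1) + O(ln n)

Stirling: ln((6n)!) = 6n ln(6n) − 6n + O(ln n).
  S_n = 6n ln(6n) − 6n − 6n ln(n/22) + O(ln n)
      = 6n ln(6n) − 6n ln n + 6n ln 22 − 6n + O(ln n)
      = 6n ln 6 + 6n ln 22 − 6n + O(ln n)
      = 6n (ln 132 − 1) + O(ln n).
Numerically ln(132) − 1 ≈ 3.8828.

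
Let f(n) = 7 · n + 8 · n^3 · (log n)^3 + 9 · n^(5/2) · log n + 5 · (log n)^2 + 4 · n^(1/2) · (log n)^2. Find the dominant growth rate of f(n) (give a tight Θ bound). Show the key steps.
f(n) ∈ Θ(n^3 · (log n)^3)

Compare the terms by growth order. For large n, n^a · (log n)^b dominates n^a' · (log n)^b' iff a > a', or (a = a' and b > b'). Ranking the 5 terms shows the dominant one is 8 · n^3 · (log n)^3. Hence f(n) ∈ Θ(n^3 · (log n)^3).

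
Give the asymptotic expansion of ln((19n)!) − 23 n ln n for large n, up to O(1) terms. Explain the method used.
ln((19n)!) − 23 n ln n = −4 n ln n + 19(ln 19 − 1) n + (1/2) ln(2π·19n) + O(1/n)

Stirling: ln((19n)!) = 19n ln(19n) − 19n + (1/2) ln(2π·19n) + O(1/n).
Expand 19n ln(19n) = 19n (ln n + ln 19) = 19n ln n + 19n ln 19.
Subtract 23n ln n: leading term is (19 − 23) n ln n = −4 n ln n. The next term is 19n ln 19 − 19n = 19(ln 19 − 1) n. Then the (1/2) ln(2π·19n) correction.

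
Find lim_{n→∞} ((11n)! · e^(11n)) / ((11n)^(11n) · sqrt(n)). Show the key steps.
lim = sqrt(2π·11)

Stirling: (11n)! ~ sqrt(2π·11n) · (11n/e)^(11n). Hence
  (11n)! · e^(11n) / (11n)^(11n) ~ sqrt(2π·11n).
Dividing by sqrt(n): sqrt(2π·11n) / sqrt(n) = sqrt(2π·11) · n^((1−1)/2), so the limit is sqrt(2π·11).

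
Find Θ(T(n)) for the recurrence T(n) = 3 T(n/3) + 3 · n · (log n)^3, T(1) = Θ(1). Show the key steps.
T(n) = Θ(n · (log n)^4)

Here log_3 3 = 1 and f(n) = 3 · n · (log n)^3 = Θ(n^(log_3 3) · (log n)^3). This is the extended Case 2 of the master theorem (f matches the critical exponent up to log factors), giving T(n) = Θ(n^(log_3 3) · (log n)^(3+1)) = Θ(n · (log n)^4).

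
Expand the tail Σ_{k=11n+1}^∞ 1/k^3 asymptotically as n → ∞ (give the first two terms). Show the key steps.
Σ_{k>11n} 1/k^3 = 1/(2 · (11n)^2) − 1/(2 · (11n)^3) + O(1/(11n)^4)

Compare to the integral: ∫_{11n}^∞ x^(−3) dx = [−x^(−2)/2]_{11n}^∞ = 1/((3−1)·(11n)^2). The Euler-Maclaurin correction adds −f(11n)/2 = −1/(2·(11n)^3). Euler-Maclaurin then gives
  Σ_{k>11n} 1/k^3 = ∫_{11n}^∞ dx/x^3 − 1/(2·(11n)^3) + O(1/(11n)^4).
(Equivalently this is ζ(3) − Σ_{k≤11n} 1/k^3.)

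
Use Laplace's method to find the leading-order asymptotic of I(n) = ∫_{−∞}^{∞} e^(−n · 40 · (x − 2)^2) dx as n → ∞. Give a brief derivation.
I(n) = sqrt(π/(40n))

Here φ(x) = 40 · (x − 2)^2 has its unique minimum at x* = 2 with φ(x*) = 0 and φ''(x*) = 80. Laplace's method gives
  I(n) ~ e^(−n φ(x*)) · sqrt(2π / (n · φ''(x*))) = sqrt(2π / (80n)) = sqrt(π/(40n)).
This is exact: substituting u = (x − 2)·sqrt(40n) gives I(n) = (1/sqrt(40n)) ∫_{−∞}^{∞} e^(−u^2) du = sqrt(π/(40n)).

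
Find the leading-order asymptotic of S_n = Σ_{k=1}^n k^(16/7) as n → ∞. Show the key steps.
S_n ~ (7/23) · n^(23/7)

Integral comparison: Σ_{k=1}^n k^(16/7) = ∫_0^n x^(16/7) dx + O(n^(16/7)). The integral is n^(1 + 16/7) / (1 + 16/7) = n^((16+7)/7) / ((16+7)/7) = (7/23) · n^(23/7).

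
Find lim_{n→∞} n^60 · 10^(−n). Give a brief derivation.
lim = 0

Exponentials with base > 1 dominate every fixed polynomial: for any fixed c, n^c / 10^n → 0 as n → ∞ (e.g. by the ratio test, or by writing 10^n = e^(n ln 10) and noting e^(n ln 10) / n^c → ∞). Hence n^60 · 10^(−n) = n^60 / 10^n → 0.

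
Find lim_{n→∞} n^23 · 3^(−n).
lim = 0

Exponentials with base > 1 dominate every fixed polynomial: for any fixed c, n^c / 3^n → 0 as n → ∞ (e.g. by the ratio test, or by writing 3^n = e^(n ln 3) and noting e^(n ln 3) / n^c → ∞). Hence n^23 · 3^(−n) = n^23 / 3^n → 0.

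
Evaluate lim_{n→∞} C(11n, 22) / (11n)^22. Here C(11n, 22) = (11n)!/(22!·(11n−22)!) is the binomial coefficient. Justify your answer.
lim = 1/22! = 1/1124000727777607680000

With N = 11n → ∞: C(N, 22) / N^22 = [N(N−1)…(N−21)] / (22! · N^22) = (1/22!) · 1 · (1 − 1/(11n)) · … · (1 − 21/(11n)). Each factor → 1 as N → ∞, so the limit is 1/22! = 1/1124000727777607680000.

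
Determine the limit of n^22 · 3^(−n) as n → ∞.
lim = 0

Exponentials with base > 1 dominate every fixed polynomial: for any fixed c, n^c / 3^n → 0 as n → ∞ (e.g. by the ratio test, or by writing 3^n = e^(n ln 3) and noting e^(n ln 3) / n^c → ∞). Hence n^22 · 3^(−n) = n^22 / 3^n → 0.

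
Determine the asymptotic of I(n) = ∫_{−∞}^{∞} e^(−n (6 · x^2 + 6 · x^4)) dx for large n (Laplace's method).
I(n) ~ sqrt(π/(6n))

φ(x) = 6 · x^2 + 6 · x^4 has its unique global minimum at x* = 0 (since φ'(x) = 12x + 24x^3 = 0 only at x = 0 for real x with both coefficients positive, and φ → ∞ as |x| → ∞). At x* = 0, φ(0) = 0 and φ''(0) = 12. Laplace's method then gives
  I(n) ~ sqrt(2π / (n · φ''(0))) · e^(−n φ(0)) = sqrt(2π / (12n)) = sqrt(π/(6n)).
The 6 · x^4 term contributes only at subleading order (an O(1/n) relative correction).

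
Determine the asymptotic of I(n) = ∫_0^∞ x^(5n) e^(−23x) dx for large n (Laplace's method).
I(n) ~ (sqrt(2π·5n) / 23) · (5n/(23e))^(5n)

Write the integrand as exp(5n ln x − 23x) and set f(x) = 5n ln x − 23x. Then f'(x) = 5n/x − 23 = 0 at x* = 5n/23, and f''(x*) = −5n/x*^2 = −23^2/(5n). Laplace's method (interior maximum) gives
  I(n) ~ e^(f(x*)) · sqrt(2π / |f''(x*)|)
        = exp(5n ln(5n/23) − 5n) · sqrt(2π · 5n / 23^2)
        = (5n/23)^(5n) e^(−5n) · sqrt(2π·5n) / 23
        = (sqrt(2π·5n) / 23) · (5n/(23e))^(5n).
This matches Γ(5n+1)/23^(5n+1) with Stirling applied to Γ.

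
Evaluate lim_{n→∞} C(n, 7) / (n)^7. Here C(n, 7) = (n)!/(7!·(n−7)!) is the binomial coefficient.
lim = 1/7! = 1/5040

With N = n → ∞: C(N, 7) / N^7 = [N(N−1)…(N−6)] / (7! · N^7) = (1/7!) · 1 · (1 − 1/n) · … · (1 − 6/n). Each factor → 1 as N → ∞, so the limit is 1/7! = 1/5040.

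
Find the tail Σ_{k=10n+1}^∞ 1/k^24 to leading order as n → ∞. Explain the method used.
Σ_{k>10n} 1/k^24 ~ 1/(23 · (10n)^23)

Compare to the integral: ∫_{10n}^∞ x^(−24) dx = [−x^(−23)/23]_{10n}^∞ = 1/((24−1)·(10n)^23). Euler-Maclaurin then gives
  Σ_{k>10n} 1/k^24 = ∫_{10n}^∞ dx/x^24 − 1/(2·(10n)^24) + O(1/(10n)^25).
(Equivalently this is ζ(24) − Σ_{k≤10n} 1/k^24.)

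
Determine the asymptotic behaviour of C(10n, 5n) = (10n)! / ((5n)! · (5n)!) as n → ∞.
C(10n, 5n) ~ (4)^(5n) · sqrt(1/(π·5n))

Write N = 5n. Apply Stirling to each factorial:
  (2N)! ~ sqrt(2π·2N) · (2N/e)^(2N),
  N! ~ sqrt(2π N) · (N/e)^N,
  (1N)! ~ sqrt(2π·1N) · (1N/e)^(1N).
The exponential factors combine to (2N)^(2N) / (N^N · (1N)^(1N)) = 2^(2N)/1^(1N) = (2^2/1^1)^N = (4)^N.
The square-root prefactors combine to sqrt(2π·2N) / (sqrt(2π N)·sqrt(2π·1N)) = sqrt(2 / (2π·1·N)) = sqrt(1/(π·5n)).
Substituting N = 5n: C(10n, 5n) ~ (4)^(5n) · sqrt(1/(π·5n)).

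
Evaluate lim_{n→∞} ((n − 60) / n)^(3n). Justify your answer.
lim = e^(−180)

Rewrite as (1 − 60/n)^(3n). By the standard limit (1 + x/n)^n → e^x, we have (1 − 60/n)^n → e^(−60), and raising to the 3rd power gives e^(−180).
More precisely, ln[(1 − 60/n)^(3n)] = 3n · ln(1 − 60/n) = 3n · (-60/n + O(1/n^2)) = -180 + O(1/n) → -180.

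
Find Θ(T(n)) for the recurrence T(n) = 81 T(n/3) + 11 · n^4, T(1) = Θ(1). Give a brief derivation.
T(n) = Θ(n^4 log n)

log_3 81 = 4, and f(n) = 11 · n^4 = Θ(n^(log_3 81)). This is Case 2 of the master theorem: T(n) = Θ(f(n) · log n) = Θ(n^4 log n).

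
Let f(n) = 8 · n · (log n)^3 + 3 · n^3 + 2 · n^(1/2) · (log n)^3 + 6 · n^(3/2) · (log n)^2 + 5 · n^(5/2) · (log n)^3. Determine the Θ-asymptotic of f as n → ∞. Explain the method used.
f(n) ∈ Θ(n^3)

Compare the terms by growth order. For large n, n^a · (log n)^b dominates n^a' · (log n)^b' iff a > a', or (a = a' and b > b'). Ranking the 5 terms shows the dominant one is 3 · n^3. Hence f(n) ∈ Θ(n^3).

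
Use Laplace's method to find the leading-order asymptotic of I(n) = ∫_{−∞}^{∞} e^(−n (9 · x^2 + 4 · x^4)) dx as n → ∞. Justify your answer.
I(n) ~ sqrt(π/(9n))

φ(x) = 9 · x^2 + 4 · x^4 has its unique global minimum at x* = 0 (since φ'(x) = 18x + 16x^3 = 0 only at x = 0 for real x with both coefficients positive, and φ → ∞ as |x| → ∞). At x* = 0, φ(0) = 0 and φ''(0) = 18. Laplace's method then gives
  I(n) ~ sqrt(2π / (n · φ''(0))) · e^(−n φ(0)) = sqrt(2π / (18n)) = sqrt(π/(9n)).
The 4 · x^4 term contributes only at subleading order (an O(1/n) relative correction).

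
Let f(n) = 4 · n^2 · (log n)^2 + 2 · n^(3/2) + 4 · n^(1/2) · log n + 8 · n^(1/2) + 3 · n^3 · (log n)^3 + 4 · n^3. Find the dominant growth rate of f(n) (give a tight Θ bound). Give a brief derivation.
f(n) ∈ Θ(n^3 · (log n)^3)

Compare the terms by growth order. For large n, n^a · (log n)^b dominates n^a' · (log n)^b' iff a > a', or (a = a' and b > b'). Ranking the 6 terms shows the dominant one is 3 · n^3 · (log n)^3. Hence f(n) ∈ Θ(n^3 · (log n)^3).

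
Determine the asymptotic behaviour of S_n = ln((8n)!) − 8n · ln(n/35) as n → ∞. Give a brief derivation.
S_n ~ 8n · (ln 280 − 1) + O(ln n)

Stirling: ln((8n)!) = 8n ln(8n) − 8n + O(ln n).
  S_n = 8n ln(8n) − 8n − 8n ln(n/35) + O(ln n)
      = 8n ln(8n) − 8n ln n + 8n ln 35 − 8n + O(ln n)
      = 8n ln 8 + 8n ln 35 − 8n + O(ln n)
      = 8n (ln 280 − 1) + O(ln n).
Numerically ln(280) − 1 ≈ 4.6348.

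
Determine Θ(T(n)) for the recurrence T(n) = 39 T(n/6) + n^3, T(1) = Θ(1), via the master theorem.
T(n) = Θ(n^3)

log_6 39 ≈ 2.045. f(n) = n^3 dominates n^(log_6 39) since 3 > 2.045, and the regularity condition a·f(n/b) = 39·(n/6)^3 = (39/216)·n^3 ≤ c·f(n) holds with c = 39/216 ≈ 0.181 < 1. So this is Case 3: T(n) = Θ(f(n)) = Θ(n^3).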